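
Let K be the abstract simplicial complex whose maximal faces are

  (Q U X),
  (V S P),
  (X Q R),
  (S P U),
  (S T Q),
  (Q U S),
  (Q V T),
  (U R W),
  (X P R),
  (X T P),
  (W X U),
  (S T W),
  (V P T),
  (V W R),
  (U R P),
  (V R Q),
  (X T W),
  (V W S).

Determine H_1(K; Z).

Order the vertices as P < Q < R < S < T < U < V < W < X. Listing each simplex with vertices in this order, K has dimension 2 with simplices:

  0-simplices (9): P, Q, R, S, T, U, V, W, X
  1-simplices (27): PR, PS, PT, PU, PV, PX, QR, QS, QT, QU, QV, QX, RU, RV, RW, RX, ST, SU, SV, SW, TV, TW, TX, UW, UX, VW, WX
  2-simplices (18): PRU, PRX, PSU, PSV, PTV, PTX, QRV, QRX, QST, QSU, QTV, QUX, RUW, RVW, STW, SVW, TWX, UWX

so the chain groups are C_0 ≅ Z^9, C_1 ≅ Z^27, C_2 ≅ Z^18.

Boundary ∂_1: C_1 → C_0 is given by ∂[p,q] = [q] − [p].
As a 9×27 matrix over Z this has rank 8, with invariant factors (1,1,1,1,1,1,1,1).

∂_2: C_2 → C_1 acts by ∂[p,q,r] = [q,r] − [p,r] + [p,q]. For instance
  ∂UWX = WX − UX + UW,
  ∂QSU = SU − QU + QS.
The 27×18 boundary matrix has rank 18 and Smith normal form diag(1,1,1,1,1,1,1,1,1,1,1,1,1,1,1,1,1,2).

Reading off H_k = ker ∂_k / im ∂_{k+1}:

  H_1: rank ker ∂_1 − rank ∂_2 = (27 − 8) − 18 = 1, and ∂_2 has invariant factor 2 > 1, so H_1 ≅ Z ⊕ Z/2.

(K is a triangulation of the Klein bottle.)

H_1 = Z ⊕ Z/2.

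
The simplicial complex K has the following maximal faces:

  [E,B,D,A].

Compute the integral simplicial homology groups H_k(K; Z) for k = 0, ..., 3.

H_0 = Z,  H_1 = 0,  H_2 = 0,  H_3 = 0.

Fix the vertex order A < B < D < E and write every simplex with vertices in increasing order. Then dim K = 3 and the simplices of K are:

  0-simplices (4): A, B, D, E
  1-simplices (6): AB, AD, AE, BD, BE, DE
  2-simplices (4): ABD, ABE, ADE, BDE
  3-simplices (1): ABDE

giving chain groups C_0 ≅ Z^4, C_1 ≅ Z^6, C_2 ≅ Z^4, C_3 ≅ Z^1.

The boundary map ∂_1: C_1 → C_0 maps an edge to its endpoints' difference, ∂[p,q] = q − p. For instance
  ∂AD = D − A.
This gives a 4×6 integer matrix of rank 3; reducing to Smith normal form yields diagonal entries (1,1,1).

∂_2: C_2 → C_1 maps a triangle to the signed sum of its edges. For instance
  ∂ABE = BE − AE + AB,
  ∂BDE = DE − BE + BD.
The 6×4 boundary matrix has rank 3 and Smith normal form diag(1,1,1).

Boundary ∂_3: C_3 → C_2 sends each 3-simplex σ to the alternating sum Σ_i (−1)^i (σ with its i-th vertex removed). For instance
  ∂ABDE = BDE − ADE + ABE − ABD.
The 4×1 boundary matrix has rank 1 and Smith normal form diag(1).

Computing H_k = (kernel of ∂_k) / (image of ∂_{k+1}):

  H_0: rank C_0 − rank ∂_1 = 4 − 3 = 1, and the invariant factors of ∂_1 are all 1, so H_0 = Z.
  H_1: rank ker ∂_1 − rank ∂_2 = (6 − 3) − 3 = 0, and the invariant factors of ∂_2 are all 1, so H_1 = 0.
  H_2: rank ker ∂_2 − rank ∂_3 = (4 − 3) − 1 = 0, and the invariant factors of ∂_3 are all 1, so H_2 = 0.
  H_3: rank ker ∂_3 − rank ∂_4 = (1 − 1) − 0 = 0, and there is no ∂_4, so H_3 = 0.

As a check, the Euler characteristic is 4 − 6 + 4 − 1 = 1, which agrees with 1 − 0 + 0 − 0 = 1.
(K is a triangulation of the 3-simplex.)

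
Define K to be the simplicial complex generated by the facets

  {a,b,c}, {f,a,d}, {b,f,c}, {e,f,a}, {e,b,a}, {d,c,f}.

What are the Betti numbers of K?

K has 6 vertices, 12 edges, 6 triangles.
rank ∂_0 = 0, rank ∂_1 = 5 ⇒ b_0 = 6 − 0 − 5 = 1; all invariant factors of ∂_1 are 1 so no torsion. So H_0 ≅ Z.
rank ∂_1 = 5, rank ∂_2 = 6 ⇒ b_1 = 12 − 5 − 6 = 1; all invariant factors of ∂_2 are 1 so no torsion. So H_1 ≅ Z.
rank ∂_2 = 6, rank ∂_3 = 0 ⇒ b_2 = 6 − 6 − 0 = 0. So H_2 ≅ 0.

b_0 = 1, b_1 = 1, b_2 = 0.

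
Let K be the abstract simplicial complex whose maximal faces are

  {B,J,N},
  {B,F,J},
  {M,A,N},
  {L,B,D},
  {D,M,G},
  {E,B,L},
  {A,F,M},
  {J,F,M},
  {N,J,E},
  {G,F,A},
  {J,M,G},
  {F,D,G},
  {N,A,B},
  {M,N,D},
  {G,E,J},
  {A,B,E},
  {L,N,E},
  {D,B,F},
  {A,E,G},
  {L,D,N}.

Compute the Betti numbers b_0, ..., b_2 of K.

Fix the vertex order A < B < D < E < F < G < J < L < M < N and write every simplex with vertices in increasing order. Then dim K = 2 and the simplices of K are:

  0-simplices (10): A, B, D, E, F, G, J, L, M, N
  1-simplices (30): AB, AE, AF, AG, AM, AN, BD, BE, BF, BJ, BL, BN, DF, DG, DL, DM, DN, EG, EJ, EL, EN, FG, FJ, FM, GJ, GM, JM, JN, LN, MN
  2-simplices (20): ABE, ABN, AEG, AFG, AFM, AMN, BDF, BDL, BEL, BFJ, BJN, DFG, DGM, DLN, DMN, EGJ, EJN, ELN, FJM, GJM

giving chain groups C_0 ≅ Z^10, C_1 ≅ Z^30, C_2 ≅ Z^20.

The boundary map ∂_1: C_1 → C_0 sends each edge [p,q] (with p < q) to q − p. For instance
  ∂BL = L − B.
As a 10×30 matrix over Z this has rank 9, with invariant factors (1,1,1,1,1,1,1,1,1).

The boundary map ∂_2: C_2 → C_1 acts by ∂[p,q,r] = [q,r] − [p,r] + [p,q]. For instance
  ∂BJN = JN − BN + BJ,
  ∂DFG = FG − DG + DF.
This gives a 30×20 integer matrix of rank 20; reducing to Smith normal form yields diagonal entries (1,1,1,1,1,1,1,1,1,1,1,1,1,1,1,1,1,1,1,2).

Computing H_k = (kernel of ∂_k) / (image of ∂_{k+1}):

  H_0: rank C_0 − rank ∂_1 = 10 − 9 = 1, and the invariant factors of ∂_1 are all 1, so H_0 = Z.
  H_1: rank ker ∂_1 − rank ∂_2 = (30 − 9) − 20 = 1, and ∂_2 has invariant factor 2 > 1, so H_1 = Z ⊕ Z_2.
  H_2: rank ker ∂_2 − rank ∂_3 = (20 − 20) − 0 = 0, and there is no ∂_3, so H_2 = 0.

As a check, the Euler characteristic is 10 − 30 + 20 = 0, which agrees with 1 − 1 + 0 = 0.

Hence the Betti numbers are b_0 = 1, b_1 = 1, b_2 = 0.

b_0 = 1, b_1 = 1, b_2 = 0.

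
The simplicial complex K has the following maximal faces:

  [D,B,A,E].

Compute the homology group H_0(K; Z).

Order the vertices as A < B < D < E. Listing each simplex with vertices in this order, K has dimension 3 with simplices:

  0-simplices (4): A, B, D, E
  1-simplices (6): AB, AD, AE, BD, BE, DE
  2-simplices (4): ABD, ABE, ADE, BDE
  3-simplices (1): ABDE

so the chain groups are C_0 ≅ Z^4, C_1 ≅ Z^6, C_2 ≅ Z^4, C_3 ≅ Z^1.

Boundary ∂_1: C_1 → C_0 maps an edge to its endpoints' difference, ∂[p,q] = q − p.
The 4×6 boundary matrix has rank 3 and Smith normal form diag(1,1,1).

∂_2: C_2 → C_1 acts by ∂[p,q,r] = [q,r] − [p,r] + [p,q]. For instance
  ∂ABE = BE − AE + AB,
  ∂ABD = BD − AD + AB.
The 6×4 boundary matrix has rank 3 and Smith normal form diag(1,1,1).

∂_3: C_3 → C_2 sends each 3-simplex σ to the alternating sum Σ_i (−1)^i (σ with its i-th vertex removed). For instance
  ∂ABDE = BDE − ADE + ABE − ABD.
As a 4×1 matrix over Z this has rank 1, with invariant factors (1).

From H_k ≅ ker(∂_k) / im(∂_{k+1}) we obtain:

  H_0: rank C_0 − rank ∂_1 = 4 − 3 = 1, and the invariant factors of ∂_1 are all 1, so H_0 ≅ Z.

H_0 ≅ Z.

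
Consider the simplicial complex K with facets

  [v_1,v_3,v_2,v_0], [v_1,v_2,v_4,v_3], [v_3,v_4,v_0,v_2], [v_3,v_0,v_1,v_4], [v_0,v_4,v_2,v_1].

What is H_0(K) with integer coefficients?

Fix the vertex order v_0 < v_1 < v_2 < v_3 < v_4 and write every simplex with vertices in increasing order. Then dim K = 3 and the simplices of K are:

  0-simplices (5): [v_0], [v_1], [v_2], [v_3], [v_4]
  1-simplices (10): [v_0,v_1], [v_0,v_2], [v_0,v_3], [v_0,v_4], [v_1,v_2], [v_1,v_3], [v_1,v_4], [v_2,v_3], [v_2,v_4], [v_3,v_4]
  2-simplices (10): [v_0,v_1,v_2], [v_0,v_1,v_3], [v_0,v_1,v_4], [v_0,v_2,v_3], [v_0,v_2,v_4], [v_0,v_3,v_4], [v_1,v_2,v_3], [v_1,v_2,v_4], [v_1,v_3,v_4], [v_2,v_3,v_4]
  3-simplices (5): [v_0,v_1,v_2,v_3], [v_0,v_1,v_2,v_4], [v_0,v_1,v_3,v_4], [v_0,v_2,v_3,v_4], [v_1,v_2,v_3,v_4]

Hence C_0 ≅ Z^5, C_1 ≅ Z^10, C_2 ≅ Z^10, C_3 ≅ Z^5.

∂_1: C_1 → C_0 maps an edge to its endpoints' difference, ∂[p,q] = q − p.
The 5×10 boundary matrix has rank 4 and Smith normal form diag(1,1,1,1).

The boundary map ∂_2: C_2 → C_1 acts by ∂[p,q,r] = [q,r] − [p,r] + [p,q]. For instance
  ∂[v_1,v_2,v_4] = [v_2,v_4] − [v_1,v_4] + [v_1,v_2],
  ∂[v_0,v_2,v_4] = [v_2,v_4] − [v_0,v_4] + [v_0,v_2].
As a 10×10 matrix over Z this has rank 6, with invariant factors (1,1,1,1,1,1).

∂_3: C_3 → C_2 sends each 3-simplex σ to the alternating sum Σ_i (−1)^i (σ with its i-th vertex removed). For instance
  ∂[v_0,v_2,v_3,v_4] = [v_2,v_3,v_4] − [v_0,v_3,v_4] + [v_0,v_2,v_4] − [v_0,v_2,v_3],
  ∂[v_0,v_1,v_2,v_3] = [v_1,v_2,v_3] − [v_0,v_2,v_3] + [v_0,v_1,v_3] − [v_0,v_1,v_2].
This gives a 10×5 integer matrix of rank 4; reducing to Smith normal form yields diagonal entries (1,1,1,1).

Reading off H_k = ker ∂_k / im ∂_{k+1}:

  H_0: rank C_0 − rank ∂_1 = 5 − 4 = 1, and the invariant factors of ∂_1 are all 1, so H_0 ≅ Z.

H_0 ≅ Z.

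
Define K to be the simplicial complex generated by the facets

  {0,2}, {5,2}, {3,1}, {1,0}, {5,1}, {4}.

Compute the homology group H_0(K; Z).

Order the vertices as 0 < 1 < 2 < 3 < 4 < 5. Listing each simplex with vertices in this order, K has dimension 1 with simplices:

  0-simplices (6): [0], [1], [2], [3], [4], [5]
  1-simplices (5): [0,1], [0,2], [1,3], [1,5], [2,5]

Hence C_0 ≅ Z^6, C_1 ≅ Z^5.

The boundary map ∂_1: C_1 → C_0 is given by ∂[p,q] = [q] − [p]. For instance
  ∂[0,2] = [2] − [0].
This gives a 6×5 integer matrix of rank 4; reducing to Smith normal form yields diagonal entries (1,1,1,1).

From H_k ≅ ker(∂_k) / im(∂_{k+1}) we obtain:

  H_0: rank C_0 − rank ∂_1 = 6 − 4 = 2, and the invariant factors of ∂_1 are all 1, so H_0 ≅ Z^2.

H_0 = Z^2.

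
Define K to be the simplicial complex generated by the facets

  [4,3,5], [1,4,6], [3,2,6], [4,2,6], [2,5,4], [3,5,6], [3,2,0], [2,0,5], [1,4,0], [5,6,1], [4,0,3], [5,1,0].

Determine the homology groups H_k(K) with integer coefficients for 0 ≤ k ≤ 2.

H_0 ≅ Z,  H_1 ≅ Z/2,  H_2 = 0.

We work with the vertex ordering 0 < 1 < 2 < 3 < 4 < 5 < 6. The simplices of K, each written with vertices in increasing order, are:

  0-simplices (7): [0], [1], [2], [3], [4], [5], [6]
  1-simplices (18): [0,1], [0,2], [0,3], [0,4], [0,5], [1,4], [1,5], [1,6], [2,3], [2,4], [2,5], [2,6], [3,4], [3,5], [3,6], [4,5], [4,6], [5,6]
  2-simplices (12): [0,1,4], [0,1,5], [0,2,3], [0,2,5], [0,3,4], [1,4,6], [1,5,6], [2,3,6], [2,4,5], [2,4,6], [3,4,5], [3,5,6]

Hence C_0 ≅ Z^7, C_1 ≅ Z^18, C_2 ≅ Z^12.

∂_1: C_1 → C_0 maps an edge to its endpoints' difference, ∂[p,q] = q − p. For instance
  ∂[2,4] = [4] − [2].
As a 7×18 matrix over Z this has rank 6, with invariant factors (1,1,1,1,1,1).

The boundary map ∂_2: C_2 → C_1 sends each 2-simplex [p,q,r] to [q,r] − [p,r] + [p,q]. For instance
  ∂[0,3,4] = [3,4] − [0,4] + [0,3],
  ∂[2,3,6] = [3,6] − [2,6] + [2,3].
As a 18×12 matrix over Z this has rank 12, with invariant factors (1,1,1,1,1,1,1,1,1,1,1,2).

Computing H_k = (kernel of ∂_k) / (image of ∂_{k+1}):

  H_0: rank C_0 − rank ∂_1 = 7 − 6 = 1, and the invariant factors of ∂_1 are all 1, so H_0 = Z.
  H_1: rank ker ∂_1 − rank ∂_2 = (18 − 6) − 12 = 0, and ∂_2 has invariant factor 2 > 1, so H_1 = Z/2.
  H_2: rank ker ∂_2 − rank ∂_3 = (12 − 12) − 0 = 0, and there is no ∂_3, so H_2 = 0.

(K is a triangulation of the real projective plane RP^2.)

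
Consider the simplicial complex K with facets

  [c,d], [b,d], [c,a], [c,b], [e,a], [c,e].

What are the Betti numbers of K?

Take the total order a < b < c < d < e on the vertex set. Then K (dimension 1) consists of the simplices:

  0-simplices (5): a, b, c, d, e
  1-simplices (6): ac, ae, bc, bd, cd, ce

Hence C_0 ≅ Z^5, C_1 ≅ Z^6.

∂_1: C_1 → C_0 sends each edge [p,q] (with p < q) to q − p.
The 5×6 boundary matrix has rank 4 and Smith normal form diag(1,1,1,1).

From H_k ≅ ker(∂_k) / im(∂_{k+1}) we obtain:

  H_0: rank C_0 − rank ∂_1 = 5 − 4 = 1, and the invariant factors of ∂_1 are all 1, so H_0 = Z.
  H_1: rank ker ∂_1 − rank ∂_2 = (6 − 4) − 0 = 2, and there is no ∂_2, so H_1 = Z^2.

As a check, the Euler characteristic is 5 − 6 = -1, which agrees with 1 − 2 = -1.

Hence the Betti numbers are b_0 = 1, b_1 = 2.

b_0 = 1, b_1 = 2.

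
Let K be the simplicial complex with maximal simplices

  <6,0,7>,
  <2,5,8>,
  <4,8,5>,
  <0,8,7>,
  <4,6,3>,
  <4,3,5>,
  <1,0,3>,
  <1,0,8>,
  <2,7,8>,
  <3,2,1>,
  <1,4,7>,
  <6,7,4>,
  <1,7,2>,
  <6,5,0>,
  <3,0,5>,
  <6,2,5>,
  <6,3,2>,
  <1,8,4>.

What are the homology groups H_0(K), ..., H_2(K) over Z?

Take the total order 0 < 1 < 2 < 3 < 4 < 5 < 6 < 7 < 8 on the vertex set. Then K (dimension 2) consists of the simplices:

  0-simplices (9): [0], [1], [2], [3], [4], [5], [6], [7], [8]
  1-simplices (27): (27 of them)
  2-simplices (18): [0,1,3], [0,1,8], [0,3,5], [0,5,6], [0,6,7], [0,7,8], [1,2,3], [1,2,7], [1,4,7], [1,4,8], [2,3,6], [2,5,6], [2,5,8], [2,7,8], [3,4,5], [3,4,6], [4,5,8], [4,6,7]

giving chain groups C_0 ≅ Z^9, C_1 ≅ Z^27, C_2 ≅ Z^18.

∂_1: C_1 → C_0 sends each edge [p,q] (with p < q) to q − p. For instance
  ∂[5,8] = [8] − [5].
The resulting 9×27 matrix has rank 8, and its Smith normal form has invariant factors (1,1,1,1,1,1,1,1).

The boundary map ∂_2: C_2 → C_1 acts by ∂[p,q,r] = [q,r] − [p,r] + [p,q]. For instance
  ∂[1,2,3] = [2,3] − [1,3] + [1,2],
  ∂[0,1,8] = [1,8] − [0,8] + [0,1].
This gives a 27×18 integer matrix of rank 18; reducing to Smith normal form yields diagonal entries (1,1,1,1,1,1,1,1,1,1,1,1,1,1,1,1,1,2).

Now H_k = ker ∂_k / im ∂_{k+1}, so:

  H_0: rank C_0 − rank ∂_1 = 9 − 8 = 1, and the invariant factors of ∂_1 are all 1, so H_0 = Z.
  H_1: rank ker ∂_1 − rank ∂_2 = (27 − 8) − 18 = 1, and ∂_2 has invariant factor 2 > 1, so H_1 = Z ⊕ Z/2.
  H_2: rank ker ∂_2 − rank ∂_3 = (18 − 18) − 0 = 0, and there is no ∂_3, so H_2 = 0.

As a check, the Euler characteristic is 9 − 27 + 18 = 0, which agrees with 1 − 1 + 0 = 0.
(K is a triangulation of the Klein bottle.)

H_0 = Z,  H_1 = Z ⊕ Z/2,  H_2 = 0.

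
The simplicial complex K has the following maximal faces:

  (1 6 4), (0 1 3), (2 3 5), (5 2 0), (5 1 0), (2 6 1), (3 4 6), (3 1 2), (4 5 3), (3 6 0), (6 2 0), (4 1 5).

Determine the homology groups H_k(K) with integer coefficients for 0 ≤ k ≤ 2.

Order the vertices as 0 < 1 < 2 < 3 < 4 < 5 < 6. Listing each simplex with vertices in this order, K has dimension 2 with simplices:

  0-simplices (7): [0], [1], [2], [3], [4], [5], [6]
  1-simplices (18): [0,1], [0,2], [0,3], [0,5], [0,6], [1,2], [1,3], [1,4], [1,5], [1,6], [2,3], [2,5], [2,6], [3,4], [3,5], [3,6], [4,5], [4,6]
  2-simplices (12): [0,1,3], [0,1,5], [0,2,5], [0,2,6], [0,3,6], [1,2,3], [1,2,6], [1,4,5], [1,4,6], [2,3,5], [3,4,5], [3,4,6]

Hence C_0 ≅ Z^7, C_1 ≅ Z^18, C_2 ≅ Z^12.

∂_1: C_1 → C_0 is given by ∂[p,q] = [q] − [p].
The resulting 7×18 matrix has rank 6, and its Smith normal form has invariant factors (1,1,1,1,1,1).

Boundary ∂_2: C_2 → C_1 sends each 2-simplex [p,q,r] to [q,r] − [p,r] + [p,q]. For instance
  ∂[1,4,5] = [4,5] − [1,5] + [1,4],
  ∂[1,2,3] = [2,3] − [1,3] + [1,2].
The 18×12 boundary matrix has rank 12 and Smith normal form diag(1,1,1,1,1,1,1,1,1,1,1,2).

Computing H_k = (kernel of ∂_k) / (image of ∂_{k+1}):

  H_0: rank C_0 − rank ∂_1 = 7 − 6 = 1, and the invariant factors of ∂_1 are all 1, so H_0 ≅ Z.
  H_1: rank ker ∂_1 − rank ∂_2 = (18 − 6) − 12 = 0, and ∂_2 has invariant factor 2 > 1, so H_1 ≅ Z/2.
  H_2: rank ker ∂_2 − rank ∂_3 = (12 − 12) − 0 = 0, and there is no ∂_3, so H_2 ≅ 0.

H_0 = Z,  H_1 = Z/2,  H_2 = 0.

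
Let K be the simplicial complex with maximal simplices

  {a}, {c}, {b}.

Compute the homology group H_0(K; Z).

Order the vertices as a < b < c. Listing each simplex with vertices in this order, K has dimension 0 with simplices:

  0-simplices (3): a, b, c

so the chain groups are C_0 ≅ Z^3.

From H_k ≅ ker(∂_k) / im(∂_{k+1}) we obtain:

  H_0: rank C_0 − rank ∂_1 = 3 − 0 = 3, and there is no ∂_1, so H_0 ≅ Z^3.

(K is a triangulation of a set of 3 points.)

H_0 = Z^3.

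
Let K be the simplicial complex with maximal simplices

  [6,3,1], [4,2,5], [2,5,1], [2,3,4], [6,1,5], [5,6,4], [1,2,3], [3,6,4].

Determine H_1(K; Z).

Take the total order 1 < 2 < 3 < 4 < 5 < 6 on the vertex set. Then K (dimension 2) consists of the simplices:

  0-simplices (6): [1], [2], [3], [4], [5], [6]
  1-simplices (12): [1,2], [1,3], [1,5], [1,6], [2,3], [2,4], [2,5], [3,4], [3,6], [4,5], [4,6], [5,6]
  2-simplices (8): [1,2,3], [1,2,5], [1,3,6], [1,5,6], [2,3,4], [2,4,5], [3,4,6], [4,5,6]

Hence C_0 ≅ Z^6, C_1 ≅ Z^12, C_2 ≅ Z^8.

Boundary ∂_1: C_1 → C_0 maps an edge to its endpoints' difference, ∂[p,q] = q − p.
As a 6×12 matrix over Z this has rank 5, with invariant factors (1,1,1,1,1).

The boundary map ∂_2: C_2 → C_1 acts by ∂[p,q,r] = [q,r] − [p,r] + [p,q]. For instance
  ∂[1,5,6] = [5,6] − [1,6] + [1,5],
  ∂[1,3,6] = [3,6] − [1,6] + [1,3].
As a 12×8 matrix over Z this has rank 7, with invariant factors (1,1,1,1,1,1,1).

Reading off H_k = ker ∂_k / im ∂_{k+1}:

  H_1: rank ker ∂_1 − rank ∂_2 = (12 − 5) − 7 = 0, and the invariant factors of ∂_2 are all 1, so H_1 ≅ 0.

(K is a triangulation of the 2-sphere S^2.)

H_1 ≅ 0.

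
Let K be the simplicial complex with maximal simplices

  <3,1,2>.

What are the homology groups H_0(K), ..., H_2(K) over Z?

H_0 ≅ Z,  H_1 = 0,  H_2 = 0.

K has 3 vertices, 3 edges, 1 triangle.
rank ∂_0 = 0, rank ∂_1 = 2 ⇒ b_0 = 3 − 0 − 2 = 1; all invariant factors of ∂_1 are 1 so no torsion. So H_0 ≅ Z.
rank ∂_1 = 2, rank ∂_2 = 1 ⇒ b_1 = 3 − 2 − 1 = 0; all invariant factors of ∂_2 are 1 so no torsion. So H_1 ≅ 0.
rank ∂_2 = 1, rank ∂_3 = 0 ⇒ b_2 = 1 − 1 − 0 = 0. So H_2 ≅ 0.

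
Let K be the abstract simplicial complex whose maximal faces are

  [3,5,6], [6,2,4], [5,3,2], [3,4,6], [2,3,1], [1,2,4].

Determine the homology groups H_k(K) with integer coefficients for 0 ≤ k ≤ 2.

H_0 = Z,  H_1 = Z,  H_2 = 0.

Take the total order 1 < 2 < 3 < 4 < 5 < 6 on the vertex set. Then K (dimension 2) consists of the simplices:

  0-simplices (6): [1], [2], [3], [4], [5], [6]
  1-simplices (12): [1,2], [1,3], [1,4], [2,3], [2,4], [2,5], [2,6], [3,4], [3,5], [3,6], [4,6], [5,6]
  2-simplices (6): [1,2,3], [1,2,4], [2,3,5], [2,4,6], [3,4,6], [3,5,6]

Hence C_0 ≅ Z^6, C_1 ≅ Z^12, C_2 ≅ Z^6.

The boundary map ∂_1: C_1 → C_0 is given by ∂[p,q] = [q] − [p].
This gives a 6×12 integer matrix of rank 5; reducing to Smith normal form yields diagonal entries (1,1,1,1,1).

Boundary ∂_2: C_2 → C_1 maps a triangle to the signed sum of its edges. For instance
  ∂[3,5,6] = [5,6] − [3,6] + [3,5],
  ∂[2,3,5] = [3,5] − [2,5] + [2,3].
This gives a 12×6 integer matrix of rank 6; reducing to Smith normal form yields diagonal entries (1,1,1,1,1,1).

Computing H_k = (kernel of ∂_k) / (image of ∂_{k+1}):

  H_0: rank C_0 − rank ∂_1 = 6 − 5 = 1, and the invariant factors of ∂_1 are all 1, so H_0 ≅ Z.
  H_1: rank ker ∂_1 − rank ∂_2 = (12 − 5) − 6 = 1, and the invariant factors of ∂_2 are all 1, so H_1 ≅ Z.
  H_2: rank ker ∂_2 − rank ∂_3 = (6 − 6) − 0 = 0, and there is no ∂_3, so H_2 ≅ 0.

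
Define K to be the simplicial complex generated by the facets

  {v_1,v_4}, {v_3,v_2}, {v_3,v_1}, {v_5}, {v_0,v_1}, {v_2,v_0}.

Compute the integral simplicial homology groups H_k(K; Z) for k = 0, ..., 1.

H_0 ≅ Z^2,  H_1 ≅ Z.

We work with the vertex ordering v_0 < v_1 < v_2 < v_3 < v_4 < v_5. The simplices of K, each written with vertices in increasing order, are:

  0-simplices (6): [v_0], [v_1], [v_2], [v_3], [v_4], [v_5]
  1-simplices (5): [v_0,v_1], [v_0,v_2], [v_1,v_3], [v_1,v_4], [v_2,v_3]

Hence C_0 ≅ Z^6, C_1 ≅ Z^5.

Boundary ∂_1: C_1 → C_0 maps an edge to its endpoints' difference, ∂[p,q] = q − p.
The resulting 6×5 matrix has rank 4, and its Smith normal form has invariant factors (1,1,1,1).

Now H_k = ker ∂_k / im ∂_{k+1}, so:

  H_0: rank C_0 − rank ∂_1 = 6 − 4 = 2, and the invariant factors of ∂_1 are all 1, so H_0 ≅ Z^2.
  H_1: rank ker ∂_1 − rank ∂_2 = (5 − 4) − 0 = 1, and there is no ∂_2, so H_1 ≅ Z.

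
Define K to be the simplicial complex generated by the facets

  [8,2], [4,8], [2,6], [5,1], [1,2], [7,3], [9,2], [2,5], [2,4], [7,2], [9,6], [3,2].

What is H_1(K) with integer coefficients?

We work with the vertex ordering 1 < 2 < 3 < 4 < 5 < 6 < 7 < 8 < 9. The simplices of K, each written with vertices in increasing order, are:

  0-simplices (9): [1], [2], [3], [4], [5], [6], [7], [8], [9]
  1-simplices (12): [1,2], [1,5], [2,3], [2,4], [2,5], [2,6], [2,7], [2,8], [2,9], [3,7], [4,8], [6,9]

so the chain groups are C_0 ≅ Z^9, C_1 ≅ Z^12.

∂_1: C_1 → C_0 sends each edge [p,q] (with p < q) to q − p. For instance
  ∂[2,8] = [8] − [2].
The 9×12 boundary matrix has rank 8 and Smith normal form diag(1,1,1,1,1,1,1,1).

Computing H_k = (kernel of ∂_k) / (image of ∂_{k+1}):

  H_1: rank ker ∂_1 − rank ∂_2 = (12 − 8) − 0 = 4, and there is no ∂_2, so H_1 ≅ Z^4.

(K is a triangulation of a wedge of 4 circles.)

H_1 = Z^4.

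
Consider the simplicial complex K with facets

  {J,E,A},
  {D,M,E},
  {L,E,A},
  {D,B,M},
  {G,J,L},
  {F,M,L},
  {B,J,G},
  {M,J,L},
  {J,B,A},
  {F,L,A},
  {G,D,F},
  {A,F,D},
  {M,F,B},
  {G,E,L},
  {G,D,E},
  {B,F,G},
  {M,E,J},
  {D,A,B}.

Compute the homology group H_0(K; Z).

We work with the vertex ordering A < B < D < E < F < G < J < L < M. The simplices of K, each written with vertices in increasing order, are:

  0-simplices (9): A, B, D, E, F, G, J, L, M
  1-simplices (27): AB, AD, AE, AF, AJ, AL, BD, BF, BG, BJ, BM, DE, DF, DG, DM, EG, EJ, EL, EM, FG, FL, FM, GJ, GL, JL, JM, LM
  2-simplices (18): ABD, ABJ, ADF, AEJ, AEL, AFL, BDM, BFG, BFM, BGJ, DEG, DEM, DFG, EGL, EJM, FLM, GJL, JLM

giving chain groups C_0 ≅ Z^9, C_1 ≅ Z^27, C_2 ≅ Z^18.

∂_1: C_1 → C_0 maps an edge to its endpoints' difference, ∂[p,q] = q − p. For instance
  ∂BG = G − B.
As a 9×27 matrix over Z this has rank 8, with invariant factors (1,1,1,1,1,1,1,1).

The boundary map ∂_2: C_2 → C_1 maps a triangle to the signed sum of its edges. For instance
  ∂BFG = FG − BG + BF,
  ∂DFG = FG − DG + DF.
The resulting 27×18 matrix has rank 18, and its Smith normal form has invariant factors (1,1,1,1,1,1,1,1,1,1,1,1,1,1,1,1,1,2).

Reading off H_k = ker ∂_k / im ∂_{k+1}:

  H_0: rank C_0 − rank ∂_1 = 9 − 8 = 1, and the invariant factors of ∂_1 are all 1, so H_0 ≅ Z.

H_0 = Z.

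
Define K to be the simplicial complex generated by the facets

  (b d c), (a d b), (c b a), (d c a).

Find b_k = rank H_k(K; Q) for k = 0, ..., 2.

b_0 = 1, b_1 = 0, b_2 = 1.

Fix the vertex order a < b < c < d and write every simplex with vertices in increasing order. Then dim K = 2 and the simplices of K are:

  0-simplices (4): a, b, c, d
  1-simplices (6): ab, ac, ad, bc, bd, cd
  2-simplices (4): abc, abd, acd, bcd

Hence C_0 ≅ Z^4, C_1 ≅ Z^6, C_2 ≅ Z^4.

Boundary ∂_1: C_1 → C_0 sends each edge [p,q] (with p < q) to q − p. For instance
  ∂ac = c − a.
The resulting 4×6 matrix has rank 3, and its Smith normal form has invariant factors (1,1,1).

∂_2: C_2 → C_1 sends each 2-simplex [p,q,r] to [q,r] − [p,r] + [p,q]. For instance
  ∂abc = bc − ac + ab,
  ∂abd = bd − ad + ab.
The resulting 6×4 matrix has rank 3, and its Smith normal form has invariant factors (1,1,1).

Reading off H_k = ker ∂_k / im ∂_{k+1}:

  H_0: rank C_0 − rank ∂_1 = 4 − 3 = 1, and the invariant factors of ∂_1 are all 1, so H_0 ≅ Z.
  H_1: rank ker ∂_1 − rank ∂_2 = (6 − 3) − 3 = 0, and the invariant factors of ∂_2 are all 1, so H_1 ≅ 0.
  H_2: rank ker ∂_2 − rank ∂_3 = (4 − 3) − 0 = 1, and there is no ∂_3, so H_2 ≅ Z.

As a check, the Euler characteristic is 4 − 6 + 4 = 2, which agrees with 1 − 0 + 1 = 2.

Hence the Betti numbers are b_0 = 1, b_1 = 0, b_2 = 1.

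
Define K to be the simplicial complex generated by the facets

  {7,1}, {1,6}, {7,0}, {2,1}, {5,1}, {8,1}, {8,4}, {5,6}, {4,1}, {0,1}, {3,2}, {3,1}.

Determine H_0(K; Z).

Fix the vertex order 0 < 1 < 2 < 3 < 4 < 5 < 6 < 7 < 8 and write every simplex with vertices in increasing order. Then dim K = 1 and the simplices of K are:

  0-simplices (9): [0], [1], [2], [3], [4], [5], [6], [7], [8]
  1-simplices (12): [0,1], [0,7], [1,2], [1,3], [1,4], [1,5], [1,6], [1,7], [1,8], [2,3], [4,8], [5,6]

Hence C_0 ≅ Z^9, C_1 ≅ Z^12.

Boundary ∂_1: C_1 → C_0 maps an edge to its endpoints' difference, ∂[p,q] = q − p. For instance
  ∂[1,7] = [7] − [1].
As a 9×12 matrix over Z this has rank 8, with invariant factors (1,1,1,1,1,1,1,1).

Computing H_k = (kernel of ∂_k) / (image of ∂_{k+1}):

  H_0: rank C_0 − rank ∂_1 = 9 − 8 = 1, and the invariant factors of ∂_1 are all 1, so H_0 ≅ Z.

H_0 ≅ Z.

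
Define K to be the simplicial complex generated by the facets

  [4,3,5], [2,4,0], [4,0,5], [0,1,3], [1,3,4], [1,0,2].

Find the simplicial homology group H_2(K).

H_2 ≅ 0.

Fix the vertex order 0 < 1 < 2 < 3 < 4 < 5 and write every simplex with vertices in increasing order. Then dim K = 2 and the simplices of K are:

  0-simplices (6): [0], [1], [2], [3], [4], [5]
  1-simplices (12): [0,1], [0,2], [0,3], [0,4], [0,5], [1,2], [1,3], [1,4], [2,4], [3,4], [3,5], [4,5]
  2-simplices (6): [0,1,2], [0,1,3], [0,2,4], [0,4,5], [1,3,4], [3,4,5]

Hence C_0 ≅ Z^6, C_1 ≅ Z^12, C_2 ≅ Z^6.

∂_1: C_1 → C_0 sends each edge [p,q] (with p < q) to q − p.
The resulting 6×12 matrix has rank 5, and its Smith normal form has invariant factors (1,1,1,1,1).

The boundary map ∂_2: C_2 → C_1 acts by ∂[p,q,r] = [q,r] − [p,r] + [p,q]. For instance
  ∂[0,1,2] = [1,2] − [0,2] + [0,1],
  ∂[0,1,3] = [1,3] − [0,3] + [0,1].
This gives a 12×6 integer matrix of rank 6; reducing to Smith normal form yields diagonal entries (1,1,1,1,1,1).

Computing H_k = (kernel of ∂_k) / (image of ∂_{k+1}):

  H_2: rank ker ∂_2 − rank ∂_3 = (6 − 6) − 0 = 0, and there is no ∂_3, so H_2 ≅ 0.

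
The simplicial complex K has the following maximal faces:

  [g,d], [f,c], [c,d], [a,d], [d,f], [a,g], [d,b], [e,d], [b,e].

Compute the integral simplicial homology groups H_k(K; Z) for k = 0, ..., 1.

H_0 = Z,  H_1 = Z^3.

Take the total order a < b < c < d < e < f < g on the vertex set. Then K (dimension 1) consists of the simplices:

  0-simplices (7): a, b, c, d, e, f, g
  1-simplices (9): ad, ag, bd, be, cd, cf, de, df, dg

giving chain groups C_0 ≅ Z^7, C_1 ≅ Z^9.

The boundary map ∂_1: C_1 → C_0 is given by ∂[p,q] = [q] − [p]. For instance
  ∂ag = g − a.
This gives a 7×9 integer matrix of rank 6; reducing to Smith normal form yields diagonal entries (1,1,1,1,1,1).

Now H_k = ker ∂_k / im ∂_{k+1}, so:

  H_0: rank C_0 − rank ∂_1 = 7 − 6 = 1, and the invariant factors of ∂_1 are all 1, so H_0 ≅ Z.
  H_1: rank ker ∂_1 − rank ∂_2 = (9 − 6) − 0 = 3, and there is no ∂_2, so H_1 ≅ Z^3.

(K is a triangulation of a wedge of 3 circles.)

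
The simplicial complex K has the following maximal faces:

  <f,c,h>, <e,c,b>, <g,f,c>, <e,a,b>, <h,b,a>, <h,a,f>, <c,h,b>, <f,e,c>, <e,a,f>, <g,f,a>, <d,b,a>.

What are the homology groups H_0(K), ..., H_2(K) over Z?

H_0 = Z,  H_1 = 0,  H_2 = Z.

K has 8 vertices, 17 edges, 11 triangles.
rank ∂_0 = 0, rank ∂_1 = 7 ⇒ b_0 = 8 − 0 − 7 = 1; all invariant factors of ∂_1 are 1 so no torsion. So H_0 = Z.
rank ∂_1 = 7, rank ∂_2 = 10 ⇒ b_1 = 17 − 7 − 10 = 0; all invariant factors of ∂_2 are 1 so no torsion. So H_1 = 0.
rank ∂_2 = 10, rank ∂_3 = 0 ⇒ b_2 = 11 − 10 − 0 = 1. So H_2 = Z.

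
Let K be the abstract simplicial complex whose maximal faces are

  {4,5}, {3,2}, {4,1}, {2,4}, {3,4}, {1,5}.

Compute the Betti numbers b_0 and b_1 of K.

K has 5 vertices, 6 edges.
rank ∂_0 = 0, rank ∂_1 = 4 ⇒ b_0 = 5 − 0 − 4 = 1; all invariant factors of ∂_1 are 1 so no torsion. So H_0 ≅ Z.
rank ∂_1 = 4, rank ∂_2 = 0 ⇒ b_1 = 6 − 4 − 0 = 2. So H_1 ≅ Z^2.

b_0 = 1, b_1 = 2.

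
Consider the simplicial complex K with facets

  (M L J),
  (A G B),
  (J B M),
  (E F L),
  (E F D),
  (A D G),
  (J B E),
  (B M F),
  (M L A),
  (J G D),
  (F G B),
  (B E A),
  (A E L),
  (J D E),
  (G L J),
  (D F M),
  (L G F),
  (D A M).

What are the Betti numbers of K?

We work with the vertex ordering A < B < D < E < F < G < J < L < M. The simplices of K, each written with vertices in increasing order, are:

  0-simplices (9): A, B, D, E, F, G, J, L, M
  1-simplices (27): AB, AD, AE, AG, AL, AM, BE, BF, BG, BJ, BM, DE, DF, DG, DJ, DM, EF, EJ, EL, FG, FL, FM, GJ, GL, JL, JM, LM
  2-simplices (18): ABE, ABG, ADG, ADM, AEL, ALM, BEJ, BFG, BFM, BJM, DEF, DEJ, DFM, DGJ, EFL, FGL, GJL, JLM

so the chain groups are C_0 ≅ Z^9, C_1 ≅ Z^27, C_2 ≅ Z^18.

Boundary ∂_1: C_1 → C_0 is given by ∂[p,q] = [q] − [p].
The 9×27 boundary matrix has rank 8 and Smith normal form diag(1,1,1,1,1,1,1,1).

∂_2: C_2 → C_1 acts by ∂[p,q,r] = [q,r] − [p,r] + [p,q]. For instance
  ∂ALM = LM − AM + AL,
  ∂DEJ = EJ − DJ + DE.
As a 27×18 matrix over Z this has rank 17, with invariant factors (1,1,1,1,1,1,1,1,1,1,1,1,1,1,1,1,1).

Now H_k = ker ∂_k / im ∂_{k+1}, so:

  H_0: rank C_0 − rank ∂_1 = 9 − 8 = 1, and the invariant factors of ∂_1 are all 1, so H_0 = Z.
  H_1: rank ker ∂_1 − rank ∂_2 = (27 − 8) − 17 = 2, and the invariant factors of ∂_2 are all 1, so H_1 = Z^2.
  H_2: rank ker ∂_2 − rank ∂_3 = (18 − 17) − 0 = 1, and there is no ∂_3, so H_2 = Z.

As a check, the Euler characteristic is 9 − 27 + 18 = 0, which agrees with 1 − 2 + 1 = 0.

Hence the Betti numbers are b_0 = 1, b_1 = 2, b_2 = 1.

b_0 = 1, b_1 = 2, b_2 = 1.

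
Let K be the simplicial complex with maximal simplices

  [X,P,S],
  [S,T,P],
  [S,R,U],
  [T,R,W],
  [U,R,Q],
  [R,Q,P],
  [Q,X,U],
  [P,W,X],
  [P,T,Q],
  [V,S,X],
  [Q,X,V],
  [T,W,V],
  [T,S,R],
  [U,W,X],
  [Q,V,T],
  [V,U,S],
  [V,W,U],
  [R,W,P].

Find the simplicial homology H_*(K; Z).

K has 9 vertices, 27 edges, 18 triangles.
rank ∂_0 = 0, rank ∂_1 = 8 ⇒ b_0 = 9 − 0 − 8 = 1; all invariant factors of ∂_1 are 1 so no torsion. So H_0 ≅ Z.
rank ∂_1 = 8, rank ∂_2 = 18 ⇒ b_1 = 27 − 8 − 18 = 1; ∂_2 has invariant factor(s) [2] giving torsion. So H_1 ≅ Z ⊕ Z_2.
rank ∂_2 = 18, rank ∂_3 = 0 ⇒ b_2 = 18 − 18 − 0 = 0. So H_2 ≅ 0.

H_0 = Z,  H_1 = Z ⊕ Z_2,  H_2 = 0.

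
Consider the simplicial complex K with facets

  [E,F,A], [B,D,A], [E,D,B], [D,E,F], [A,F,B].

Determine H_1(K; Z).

Order the vertices as A < B < D < E < F. Listing each simplex with vertices in this order, K has dimension 2 with simplices:

  0-simplices (5): A, B, D, E, F
  1-simplices (10): AB, AD, AE, AF, BD, BE, BF, DE, DF, EF
  2-simplices (5): ABD, ABF, AEF, BDE, DEF

Hence C_0 ≅ Z^5, C_1 ≅ Z^10, C_2 ≅ Z^5.

Boundary ∂_1: C_1 → C_0 is given by ∂[p,q] = [q] − [p]. For instance
  ∂DF = F − D.
This gives a 5×10 integer matrix of rank 4; reducing to Smith normal form yields diagonal entries (1,1,1,1).

∂_2: C_2 → C_1 maps a triangle to the signed sum of its edges. For instance
  ∂AEF = EF − AF + AE,
  ∂ABD = BD − AD + AB.
This gives a 10×5 integer matrix of rank 5; reducing to Smith normal form yields diagonal entries (1,1,1,1,1).

Now H_k = ker ∂_k / im ∂_{k+1}, so:

  H_1: rank ker ∂_1 − rank ∂_2 = (10 − 4) − 5 = 1, and the invariant factors of ∂_2 are all 1, so H_1 = Z.

H_1 = Z.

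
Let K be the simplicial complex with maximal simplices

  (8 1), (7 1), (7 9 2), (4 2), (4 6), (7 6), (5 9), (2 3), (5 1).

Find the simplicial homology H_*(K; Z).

We work with the vertex ordering 1 < 2 < 3 < 4 < 5 < 6 < 7 < 8 < 9. The simplices of K, each written with vertices in increasing order, are:

  0-simplices (9): [1], [2], [3], [4], [5], [6], [7], [8], [9]
  1-simplices (11): [1,5], [1,7], [1,8], [2,3], [2,4], [2,7], [2,9], [4,6], [5,9], [6,7], [7,9]
  2-simplices (1): [2,7,9]

so the chain groups are C_0 ≅ Z^9, C_1 ≅ Z^11, C_2 ≅ Z^1.

The boundary map ∂_1: C_1 → C_0 maps an edge to its endpoints' difference, ∂[p,q] = q − p. For instance
  ∂[7,9] = [9] − [7].
As a 9×11 matrix over Z this has rank 8, with invariant factors (1,1,1,1,1,1,1,1).

Boundary ∂_2: C_2 → C_1 sends each 2-simplex [p,q,r] to [q,r] − [p,r] + [p,q]. For instance
  ∂[2,7,9] = [7,9] − [2,9] + [2,7].
The 11×1 boundary matrix has rank 1 and Smith normal form diag(1).

From H_k ≅ ker(∂_k) / im(∂_{k+1}) we obtain:

  H_0: rank C_0 − rank ∂_1 = 9 − 8 = 1, and the invariant factors of ∂_1 are all 1, so H_0 = Z.
  H_1: rank ker ∂_1 − rank ∂_2 = (11 − 8) − 1 = 2, and the invariant factors of ∂_2 are all 1, so H_1 = Z^2.
  H_2: rank ker ∂_2 − rank ∂_3 = (1 − 1) − 0 = 0, and there is no ∂_3, so H_2 = 0.

As a check, the Euler characteristic is 9 − 11 + 1 = -1, which agrees with 1 − 2 + 0 = -1.

H_0 = Z,  H_1 = Z^2,  H_2 = 0.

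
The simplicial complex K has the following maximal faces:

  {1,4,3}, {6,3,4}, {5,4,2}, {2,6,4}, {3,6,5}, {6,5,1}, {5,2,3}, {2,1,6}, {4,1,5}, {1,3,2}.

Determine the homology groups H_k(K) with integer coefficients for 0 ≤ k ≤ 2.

H_0 = Z,  H_1 = Z_2,  H_2 = 0.

Fix the vertex order 1 < 2 < 3 < 4 < 5 < 6 and write every simplex with vertices in increasing order. Then dim K = 2 and the simplices of K are:

  0-simplices (6): [1], [2], [3], [4], [5], [6]
  1-simplices (15): [1,2], [1,3], [1,4], [1,5], [1,6], [2,3], [2,4], [2,5], [2,6], [3,4], [3,5], [3,6], [4,5], [4,6], [5,6]
  2-simplices (10): [1,2,3], [1,2,6], [1,3,4], [1,4,5], [1,5,6], [2,3,5], [2,4,5], [2,4,6], [3,4,6], [3,5,6]

Hence C_0 ≅ Z^6, C_1 ≅ Z^15, C_2 ≅ Z^10.

The boundary map ∂_1: C_1 → C_0 sends each edge [p,q] (with p < q) to q − p.
The 6×15 boundary matrix has rank 5 and Smith normal form diag(1,1,1,1,1).

Boundary ∂_2: C_2 → C_1 maps a triangle to the signed sum of its edges. For instance
  ∂[1,2,6] = [2,6] − [1,6] + [1,2],
  ∂[2,4,6] = [4,6] − [2,6] + [2,4].
The 15×10 boundary matrix has rank 10 and Smith normal form diag(1,1,1,1,1,1,1,1,1,2).

Now H_k = ker ∂_k / im ∂_{k+1}, so:

  H_0: rank C_0 − rank ∂_1 = 6 − 5 = 1, and the invariant factors of ∂_1 are all 1, so H_0 ≅ Z.
  H_1: rank ker ∂_1 − rank ∂_2 = (15 − 5) − 10 = 0, and ∂_2 has invariant factor 2 > 1, so H_1 ≅ Z_2.
  H_2: rank ker ∂_2 − rank ∂_3 = (10 − 10) − 0 = 0, and there is no ∂_3, so H_2 ≅ 0.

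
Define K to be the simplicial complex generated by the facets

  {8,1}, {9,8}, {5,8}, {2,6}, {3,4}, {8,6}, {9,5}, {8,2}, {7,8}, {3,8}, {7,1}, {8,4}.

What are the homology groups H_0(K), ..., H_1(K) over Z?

H_0 ≅ Z,  H_1 ≅ Z^4.

We work with the vertex ordering 1 < 2 < 3 < 4 < 5 < 6 < 7 < 8 < 9. The simplices of K, each written with vertices in increasing order, are:

  0-simplices (9): [1], [2], [3], [4], [5], [6], [7], [8], [9]
  1-simplices (12): [1,7], [1,8], [2,6], [2,8], [3,4], [3,8], [4,8], [5,8], [5,9], [6,8], [7,8], [8,9]

giving chain groups C_0 ≅ Z^9, C_1 ≅ Z^12.

∂_1: C_1 → C_0 is given by ∂[p,q] = [q] − [p]. For instance
  ∂[3,8] = [8] − [3].
The 9×12 boundary matrix has rank 8 and Smith normal form diag(1,1,1,1,1,1,1,1).

Now H_k = ker ∂_k / im ∂_{k+1}, so:

  H_0: rank C_0 − rank ∂_1 = 9 − 8 = 1, and the invariant factors of ∂_1 are all 1, so H_0 = Z.
  H_1: rank ker ∂_1 − rank ∂_2 = (12 − 8) − 0 = 4, and there is no ∂_2, so H_1 = Z^4.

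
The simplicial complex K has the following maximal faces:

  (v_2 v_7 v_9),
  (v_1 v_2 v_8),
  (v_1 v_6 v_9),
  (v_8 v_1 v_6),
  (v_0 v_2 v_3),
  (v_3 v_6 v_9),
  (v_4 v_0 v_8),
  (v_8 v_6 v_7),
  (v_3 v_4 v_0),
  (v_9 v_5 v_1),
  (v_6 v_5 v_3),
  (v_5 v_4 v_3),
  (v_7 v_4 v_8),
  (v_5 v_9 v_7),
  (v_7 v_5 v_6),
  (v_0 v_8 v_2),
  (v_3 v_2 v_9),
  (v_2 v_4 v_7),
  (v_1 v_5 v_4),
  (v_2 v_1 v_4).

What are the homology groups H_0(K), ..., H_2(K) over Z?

Take the total order v_0 < v_1 < v_2 < v_3 < v_4 < v_5 < v_6 < v_7 < v_8 < v_9 on the vertex set. Then K (dimension 2) consists of the simplices:

  0-simplices (10): [v_0], [v_1], [v_2], [v_3], [v_4], [v_5], [v_6], [v_7], [v_8], [v_9]
  1-simplices (30): (30 of them)
  2-simplices (20): (20 of them)

giving chain groups C_0 ≅ Z^10, C_1 ≅ Z^30, C_2 ≅ Z^20.

∂_1: C_1 → C_0 is given by ∂[p,q] = [q] − [p]. For instance
  ∂[v_6,v_8] = [v_8] − [v_6].
As a 10×30 matrix over Z this has rank 9, with invariant factors (1,1,1,1,1,1,1,1,1).

The boundary map ∂_2: C_2 → C_1 sends each 2-simplex [p,q,r] to [q,r] − [p,r] + [p,q]. For instance
  ∂[v_1,v_6,v_9] = [v_6,v_9] − [v_1,v_9] + [v_1,v_6],
  ∂[v_0,v_2,v_3] = [v_2,v_3] − [v_0,v_3] + [v_0,v_2].
As a 30×20 matrix over Z this has rank 20, with invariant factors (1,1,1,1,1,1,1,1,1,1,1,1,1,1,1,1,1,1,1,2).

Now H_k = ker ∂_k / im ∂_{k+1}, so:

  H_0: rank C_0 − rank ∂_1 = 10 − 9 = 1, and the invariant factors of ∂_1 are all 1, so H_0 = Z.
  H_1: rank ker ∂_1 − rank ∂_2 = (30 − 9) − 20 = 1, and ∂_2 has invariant factor 2 > 1, so H_1 = Z × Z/2.
  H_2: rank ker ∂_2 − rank ∂_3 = (20 − 20) − 0 = 0, and there is no ∂_3, so H_2 = 0.

H_0 ≅ Z,  H_1 ≅ Z × Z/2,  H_2 = 0.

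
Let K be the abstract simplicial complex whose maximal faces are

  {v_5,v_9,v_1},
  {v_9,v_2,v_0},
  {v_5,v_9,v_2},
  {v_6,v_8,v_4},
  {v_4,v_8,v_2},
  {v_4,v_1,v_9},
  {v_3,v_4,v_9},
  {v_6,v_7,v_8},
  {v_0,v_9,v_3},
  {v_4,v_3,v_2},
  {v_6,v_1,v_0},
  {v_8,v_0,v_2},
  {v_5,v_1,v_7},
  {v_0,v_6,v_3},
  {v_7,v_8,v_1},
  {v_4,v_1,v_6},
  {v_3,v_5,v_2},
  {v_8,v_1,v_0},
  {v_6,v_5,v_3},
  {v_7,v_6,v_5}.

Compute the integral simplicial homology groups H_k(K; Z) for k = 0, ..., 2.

H_0 ≅ Z,  H_1 ≅ Z ⊕ Z/2,  H_2 = 0.

Fix the vertex order v_0 < v_1 < v_2 < v_3 < v_4 < v_5 < v_6 < v_7 < v_8 < v_9 and write every simplex with vertices in increasing order. Then dim K = 2 and the simplices of K are:

  0-simplices (10): [v_0], [v_1], [v_2], [v_3], [v_4], [v_5], [v_6], [v_7], [v_8], [v_9]
  1-simplices (30): (30 of them)
  2-simplices (20): (20 of them)

so the chain groups are C_0 ≅ Z^10, C_1 ≅ Z^30, C_2 ≅ Z^20.

The boundary map ∂_1: C_1 → C_0 sends each edge [p,q] (with p < q) to q − p. For instance
  ∂[v_0,v_2] = [v_2] − [v_0].
The 10×30 boundary matrix has rank 9 and Smith normal form diag(1,1,1,1,1,1,1,1,1).

The boundary map ∂_2: C_2 → C_1 acts by ∂[p,q,r] = [q,r] − [p,r] + [p,q]. For instance
  ∂[v_0,v_3,v_6] = [v_3,v_6] − [v_0,v_6] + [v_0,v_3],
  ∂[v_2,v_5,v_9] = [v_5,v_9] − [v_2,v_9] + [v_2,v_5].
The 30×20 boundary matrix has rank 20 and Smith normal form diag(1,1,1,1,1,1,1,1,1,1,1,1,1,1,1,1,1,1,1,2).

Now H_k = ker ∂_k / im ∂_{k+1}, so:

  H_0: rank C_0 − rank ∂_1 = 10 − 9 = 1, and the invariant factors of ∂_1 are all 1, so H_0 ≅ Z.
  H_1: rank ker ∂_1 − rank ∂_2 = (30 − 9) − 20 = 1, and ∂_2 has invariant factor 2 > 1, so H_1 ≅ Z ⊕ Z/2.
  H_2: rank ker ∂_2 − rank ∂_3 = (20 − 20) − 0 = 0, and there is no ∂_3, so H_2 ≅ 0.

As a check, the Euler characteristic is 10 − 30 + 20 = 0, which agrees with 1 − 1 + 0 = 0.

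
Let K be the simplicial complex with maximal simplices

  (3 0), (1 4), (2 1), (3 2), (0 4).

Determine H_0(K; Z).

H_0 = Z.

We work with the vertex ordering 0 < 1 < 2 < 3 < 4. The simplices of K, each written with vertices in increasing order, are:

  0-simplices (5): [0], [1], [2], [3], [4]
  1-simplices (5): [0,3], [0,4], [1,2], [1,4], [2,3]

giving chain groups C_0 ≅ Z^5, C_1 ≅ Z^5.

The boundary map ∂_1: C_1 → C_0 maps an edge to its endpoints' difference, ∂[p,q] = q − p.
The 5×5 boundary matrix has rank 4 and Smith normal form diag(1,1,1,1).

Computing H_k = (kernel of ∂_k) / (image of ∂_{k+1}):

  H_0: rank C_0 − rank ∂_1 = 5 − 4 = 1, and the invariant factors of ∂_1 are all 1, so H_0 ≅ Z.

(K is a triangulation of the circle S^1.)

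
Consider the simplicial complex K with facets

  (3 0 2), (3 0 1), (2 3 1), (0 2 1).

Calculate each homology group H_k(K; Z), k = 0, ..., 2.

H_0 = Z,  H_1 = 0,  H_2 = Z.

We work with the vertex ordering 0 < 1 < 2 < 3. The simplices of K, each written with vertices in increasing order, are:

  0-simplices (4): [0], [1], [2], [3]
  1-simplices (6): [0,1], [0,2], [0,3], [1,2], [1,3], [2,3]
  2-simplices (4): [0,1,2], [0,1,3], [0,2,3], [1,2,3]

so the chain groups are C_0 ≅ Z^4, C_1 ≅ Z^6, C_2 ≅ Z^4.

The boundary map ∂_1: C_1 → C_0 is given by ∂[p,q] = [q] − [p]. For instance
  ∂[1,2] = [2] − [1].
The resulting 4×6 matrix has rank 3, and its Smith normal form has invariant factors (1,1,1).

Boundary ∂_2: C_2 → C_1 maps a triangle to the signed sum of its edges. For instance
  ∂[0,1,2] = [1,2] − [0,2] + [0,1],
  ∂[0,1,3] = [1,3] − [0,3] + [0,1].
The 6×4 boundary matrix has rank 3 and Smith normal form diag(1,1,1).

From H_k ≅ ker(∂_k) / im(∂_{k+1}) we obtain:

  H_0: rank C_0 − rank ∂_1 = 4 − 3 = 1, and the invariant factors of ∂_1 are all 1, so H_0 = Z.
  H_1: rank ker ∂_1 − rank ∂_2 = (6 − 3) − 3 = 0, and the invariant factors of ∂_2 are all 1, so H_1 = 0.
  H_2: rank ker ∂_2 − rank ∂_3 = (4 − 3) − 0 = 1, and there is no ∂_3, so H_2 = Z.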